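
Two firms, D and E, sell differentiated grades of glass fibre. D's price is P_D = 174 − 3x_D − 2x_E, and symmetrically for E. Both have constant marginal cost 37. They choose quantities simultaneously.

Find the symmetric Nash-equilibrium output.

Firm D's profit: π = x_D(174 − 3x_D − 2x_E) − 37x_D.
∂π/∂x_D = 137 − 6x_D − 2x_E = 0 ⇒ x_D = 137/6 − (1/3)x_E.
Setting x_D = x_E in the reaction function: x_D = 137/6 − (1/3)x_D, so x_D = (137/6) / (4/3) = 17.125.

17.125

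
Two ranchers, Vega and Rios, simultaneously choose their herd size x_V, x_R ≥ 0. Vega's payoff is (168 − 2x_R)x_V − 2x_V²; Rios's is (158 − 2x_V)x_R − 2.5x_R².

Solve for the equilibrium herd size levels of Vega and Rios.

Expanding Vega's payoff: 168x_V − 2x_Rx_V − 2x_V².
∂π/∂x_V = 168 − 2x_R − 4x_V = 0, so x_V = 42 − 0.5x_R.
Likewise for Rios: x_R = 31.6 − 0.4x_V.
Solving the two reaction functions simultaneously: (1 − (−0.5)(−0.4))x_V = 42 − 0.5·31.6, so 0.8x_V = 26.2 and x_V = 32.75.
Then x_R = 31.6 − 0.4·32.75 = 18.5.

32.75, 18.5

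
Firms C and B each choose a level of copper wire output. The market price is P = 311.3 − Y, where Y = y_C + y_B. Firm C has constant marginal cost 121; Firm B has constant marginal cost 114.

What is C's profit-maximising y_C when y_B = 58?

Firm C's profit: π = y_C(311.3 − (y_C + y_B)) − 121y_C.
∂π/∂y_C = 190.3 − 2y_C − y_B = 0, so y_C = 95.15 − 0.5y_B.
At y_B = 58: y_C = 95.15 − 0.5·58 = 66.15.

66.15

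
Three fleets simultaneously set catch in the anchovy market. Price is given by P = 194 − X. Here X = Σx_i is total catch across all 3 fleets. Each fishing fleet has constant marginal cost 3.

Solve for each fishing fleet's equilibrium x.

47.75

A representative fishing fleet's profit is π_i = x_i(194 − X) − 3x_i, with X = x_i + Σ_{j≠i} x_j.
First-order condition: 191 − 2x_i − Σ_{j≠i} x_j = 0.
In a symmetric equilibrium every fishing fleet chooses the same x, so Σ_{j≠i} x_j = 2x. The condition becomes 191 − 4x = 0, giving x = 191/4 = 47.75.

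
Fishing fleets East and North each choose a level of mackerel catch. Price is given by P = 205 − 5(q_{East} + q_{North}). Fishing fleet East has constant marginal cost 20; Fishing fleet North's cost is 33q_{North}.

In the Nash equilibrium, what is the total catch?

Fishing fleet East's profit: π = q_{East}(205 − 5(q_{East} + q_{North})) − 20q_{East}.
∂π/∂q_{East} = 185 − 10q_{East} − 5q_{North} = 0, so q_{East} = 18.5 − 0.5q_{North}.
By the same steps for North: q_{North} = 17.2 − 0.5q_{East}.
Plugging q_{North} into East's best response: q_{East} = 18.5 − 0.5(17.2 − 0.5q_{East}) ⇒ 0.75q_{East} = 9.9, so q_{East} = 13.2.
Then q_{North} = 17.2 − 0.5·13.2 = 10.6.
Total catch: 13.2 + 10.6 = 23.8.

23.8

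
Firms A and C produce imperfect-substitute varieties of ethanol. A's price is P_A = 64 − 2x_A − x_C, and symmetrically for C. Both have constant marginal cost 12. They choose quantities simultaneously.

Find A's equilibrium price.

32.8

Firm A's profit: π = x_A(64 − 2x_A − x_C) − 12x_A.
∂π/∂x_A = 52 − 4x_A − x_C = 0 ⇒ x_A = 13 − 0.25x_C.
The game is symmetric, so in equilibrium x_C = x_A: the reaction function gives 1.25x_A = 13, hence x_A = 10.4.
P_A = 64 − 2·10.4 − 10.4 = 32.8.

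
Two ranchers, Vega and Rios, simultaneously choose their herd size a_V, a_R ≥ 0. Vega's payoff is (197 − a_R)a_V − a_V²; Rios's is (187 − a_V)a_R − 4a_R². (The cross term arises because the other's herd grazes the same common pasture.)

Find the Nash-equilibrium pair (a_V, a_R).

92.6, 11.8

Expanding Vega's payoff: 197a_V − a_Ra_V − a_V².
∂π/∂a_V = 197 − a_R − 2a_V = 0, so a_V = 98.5 − 0.5a_R.
Likewise for Rios: a_R = 23.375 − 0.125a_V.
Solving the two reaction functions simultaneously: (1 − (−0.5)(−0.125))a_V = 98.5 − 0.5·23.375, so 0.9375a_V = 86.8125 and a_V = 92.6.
Then a_R = 23.375 − 0.125·92.6 = 11.8.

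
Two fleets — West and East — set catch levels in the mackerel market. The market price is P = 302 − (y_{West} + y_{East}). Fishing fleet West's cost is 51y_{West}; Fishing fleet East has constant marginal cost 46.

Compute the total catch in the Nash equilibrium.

Fishing fleet West's profit: π = y_{West}(302 − (y_{West} + y_{East})) − 51y_{West}.
∂π/∂y_{West} = 251 − 2y_{West} − y_{East} = 0, so y_{West} = 125.5 − 0.5y_{East}.
By the same steps for East: y_{East} = 128 − 0.5y_{West}.
Solving the two reaction functions simultaneously: (1 − (−0.5)(−0.5))y_{West} = 125.5 − 0.5·128, so 0.75y_{West} = 61.5 and y_{West} = 82.
Then y_{East} = 128 − 0.5·82 = 87.
Total catch: 82 + 87 = 169.

169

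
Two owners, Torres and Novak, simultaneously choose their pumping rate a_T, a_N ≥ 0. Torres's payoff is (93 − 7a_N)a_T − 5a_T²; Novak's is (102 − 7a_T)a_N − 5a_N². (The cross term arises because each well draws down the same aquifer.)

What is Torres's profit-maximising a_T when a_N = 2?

7.9

Expanding Torres's payoff: 93a_T − 7a_Na_T − 5a_T².
∂π/∂a_T = 93 − 7a_N − 10a_T = 0, so a_T = 9.3 − 0.7a_N.
At a_N = 2: a_T = 9.3 − 0.7·2 = 7.9.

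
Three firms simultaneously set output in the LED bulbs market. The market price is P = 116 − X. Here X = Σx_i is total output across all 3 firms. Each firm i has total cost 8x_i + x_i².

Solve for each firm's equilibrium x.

18

A representative firm's profit is π_i = x_i(116 − X) − 8x_i − x_i², with X = x_i + Σ_{j≠i} x_j.
First-order condition: 108 − 4x_i − Σ_{j≠i} x_j = 0.
In a symmetric equilibrium every firm chooses the same x, so Σ_{j≠i} x_j = 2x. The condition becomes 108 − 6x = 0, giving x = 108/6 = 18.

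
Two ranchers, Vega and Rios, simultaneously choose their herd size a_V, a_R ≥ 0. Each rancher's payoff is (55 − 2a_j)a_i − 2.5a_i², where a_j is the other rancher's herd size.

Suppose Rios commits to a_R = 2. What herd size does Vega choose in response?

10.2

Vega's payoff is (55 − 2a_R)a_V − 2.5a_V².
∂π/∂a_V = 55 − 2a_R − 5a_V = 0, so a_V = 11 − 0.4a_R.
At a_R = 2: a_V = 11 − 0.4·2 = 10.2.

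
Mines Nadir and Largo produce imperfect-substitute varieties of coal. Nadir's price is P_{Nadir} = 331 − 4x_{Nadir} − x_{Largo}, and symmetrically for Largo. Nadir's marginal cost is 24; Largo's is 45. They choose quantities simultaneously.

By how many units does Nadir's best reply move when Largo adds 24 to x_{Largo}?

-3

Mine Nadir's profit: π = x_{Nadir}(331 − 4x_{Nadir} − x_{Largo}) − 24x_{Nadir}.
∂π/∂x_{Nadir} = 307 − 8x_{Nadir} − x_{Largo} = 0 ⇒ x_{Nadir} = 38.375 − 0.125x_{Largo}.
The reaction-function slope is −0.125, so a 24-unit rise in x_{Largo} moves x_{Nadir} by −0.125 × 24 = −3. Nadir's best response falls — the actions are strategic substitutes.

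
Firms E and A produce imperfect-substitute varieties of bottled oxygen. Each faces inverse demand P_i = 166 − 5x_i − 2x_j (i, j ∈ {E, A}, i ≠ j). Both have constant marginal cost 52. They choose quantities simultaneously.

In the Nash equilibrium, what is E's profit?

Firm E's profit: π = x_E(166 − 5x_E − 2x_A) − 52x_E.
∂π/∂x_E = 114 − 10x_E − 2x_A = 0 ⇒ x_E = 11.4 − 0.2x_A.
Setting x_E = x_A in the reaction function: x_E = 11.4 − 0.2x_E, so x_E = 11.4 / 1.2 = 9.5.
P_E = 166 − 5·9.5 − 2·9.5 = 99.5.
Profit = (99.5 − 52)·9.5 = 451.25.

451.25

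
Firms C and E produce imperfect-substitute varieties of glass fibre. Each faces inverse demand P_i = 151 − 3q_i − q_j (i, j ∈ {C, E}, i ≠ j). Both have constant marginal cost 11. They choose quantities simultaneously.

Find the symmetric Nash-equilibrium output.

20

Firm C's profit: π = q_C(151 − 3q_C − q_E) − 11q_C.
∂π/∂q_C = 140 − 6q_C − q_E = 0 ⇒ q_C = 70/3 − (1/6)q_E.
By symmetry q_E = q_C; substituting into the reaction function, (7/6)q_C = 70/3 and q_C = 20.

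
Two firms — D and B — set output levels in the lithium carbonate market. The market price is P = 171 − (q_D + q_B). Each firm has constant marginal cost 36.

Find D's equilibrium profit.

2025

Firm D's profit: π = q_D(171 − (q_D + q_B)) − 36q_D.
∂π/∂q_D = 135 − 2q_D − q_B = 0, so q_D = 67.5 − 0.5q_B.
Setting q_D = q_B in the reaction function: q_D = 67.5 − 0.5q_D, so q_D = 67.5 / 1.5 = 45.
Price P = 171 − 90 = 81.
D's profit: (81 − 36)·45 = 2025.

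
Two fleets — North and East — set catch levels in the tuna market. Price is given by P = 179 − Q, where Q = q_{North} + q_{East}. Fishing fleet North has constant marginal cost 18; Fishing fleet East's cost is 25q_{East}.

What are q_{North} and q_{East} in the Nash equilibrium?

56, 49

Fishing fleet North's profit: π = q_{North}(179 − (q_{North} + q_{East})) − 18q_{North}.
∂π/∂q_{North} = 161 − 2q_{North} − q_{East} = 0, so q_{North} = 80.5 − 0.5q_{East}.
By the same steps for East: q_{East} = 77 − 0.5q_{North}.
Solving the two reaction functions simultaneously: (1 − (−0.5)(−0.5))q_{North} = 80.5 − 0.5·77, so 0.75q_{North} = 42 and q_{North} = 56.
Then q_{East} = 77 − 0.5·56 = 49.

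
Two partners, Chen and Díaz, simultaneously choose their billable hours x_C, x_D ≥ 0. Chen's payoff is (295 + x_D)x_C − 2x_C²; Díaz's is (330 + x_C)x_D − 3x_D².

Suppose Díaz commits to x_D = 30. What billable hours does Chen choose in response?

Expanding Chen's payoff: 295x_C + x_Dx_C − 2x_C².
∂π/∂x_C = 295 + x_D − 4x_C = 0, so x_C = 73.75 + 0.25x_D.
At x_D = 30: x_C = 73.75 + 0.25·30 = 81.25.

81.25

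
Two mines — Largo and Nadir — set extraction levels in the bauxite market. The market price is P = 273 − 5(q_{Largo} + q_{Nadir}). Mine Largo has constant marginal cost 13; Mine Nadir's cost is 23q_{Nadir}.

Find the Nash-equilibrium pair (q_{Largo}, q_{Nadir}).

18, 16

Mine Largo's profit: π = q_{Largo}(273 − 5(q_{Largo} + q_{Nadir})) − 13q_{Largo}.
∂π/∂q_{Largo} = 260 − 10q_{Largo} − 5q_{Nadir} = 0, so q_{Largo} = 26 − 0.5q_{Nadir}.
By the same steps for Nadir: q_{Nadir} = 25 − 0.5q_{Largo}.
Plugging q_{Nadir} into Largo's best response: q_{Largo} = 26 − 0.5(25 − 0.5q_{Largo}) ⇒ 0.75q_{Largo} = 13.5, so q_{Largo} = 18.
Then q_{Nadir} = 25 − 0.5·18 = 16.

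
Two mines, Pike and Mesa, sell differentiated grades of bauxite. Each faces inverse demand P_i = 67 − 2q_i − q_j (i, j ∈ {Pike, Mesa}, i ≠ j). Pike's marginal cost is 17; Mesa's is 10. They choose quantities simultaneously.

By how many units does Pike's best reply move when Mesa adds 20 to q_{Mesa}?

Mine Pike's profit: π = q_{Pike}(67 − 2q_{Pike} − q_{Mesa}) − 17q_{Pike}.
∂π/∂q_{Pike} = 50 − 4q_{Pike} − q_{Mesa} = 0 ⇒ q_{Pike} = 12.5 − 0.25q_{Mesa}.
The reaction-function slope is −0.25, so a 20-unit rise in q_{Mesa} moves q_{Pike} by −0.25 × 20 = −5. Pike's best response falls — the actions are strategic substitutes.

-5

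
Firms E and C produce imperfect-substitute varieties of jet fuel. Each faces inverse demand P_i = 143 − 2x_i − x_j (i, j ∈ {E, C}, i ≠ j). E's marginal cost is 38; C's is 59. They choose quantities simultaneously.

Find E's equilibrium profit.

Firm E's profit: π = x_E(143 − 2x_E − x_C) − 38x_E.
∂π/∂x_E = 105 − 4x_E − x_C = 0 ⇒ x_E = 26.25 − 0.25x_C.
Similarly x_C = 21 − 0.25x_E.
Solving the two reaction functions simultaneously: (1 − (−0.25)(−0.25))x_E = 26.25 − 0.25·21, so 0.9375x_E = 21 and x_E = 22.4.
Then x_C = 21 − 0.25·22.4 = 15.4.
P_E = 143 − 2·22.4 − 15.4 = 82.8.
Profit = (82.8 − 38)·22.4 = 1003.52.

1003.52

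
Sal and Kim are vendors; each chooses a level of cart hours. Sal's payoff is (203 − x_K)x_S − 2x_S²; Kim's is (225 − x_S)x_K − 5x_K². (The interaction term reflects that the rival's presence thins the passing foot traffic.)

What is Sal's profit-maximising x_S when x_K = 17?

Expanding Sal's payoff: 203x_S − x_Kx_S − 2x_S².
∂π/∂x_S = 203 − x_K − 4x_S = 0, so x_S = 50.75 − 0.25x_K.
At x_K = 17: x_S = 50.75 − 0.25·17 = 46.5.

46.5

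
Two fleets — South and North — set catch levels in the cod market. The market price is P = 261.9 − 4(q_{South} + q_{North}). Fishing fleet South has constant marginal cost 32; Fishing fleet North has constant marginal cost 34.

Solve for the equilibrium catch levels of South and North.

Fishing fleet South's profit: π = q_{South}(261.9 − 4(q_{South} + q_{North})) − 32q_{South}.
∂π/∂q_{South} = 229.9 − 8q_{South} − 4q_{North} = 0, so q_{South} = 28.7375 − 0.5q_{North}.
By the same steps for North: q_{North} = 28.4875 − 0.5q_{South}.
Substituting the second reaction function into the first: q_{South} = 28.7375 − 0.5(28.4875 − 0.5q_{South}), which gives 0.75q_{South} = 2319/160 ⇒ q_{South} = 19.325.
Then q_{North} = 28.4875 − 0.5·19.325 = 18.825.

19.325, 18.825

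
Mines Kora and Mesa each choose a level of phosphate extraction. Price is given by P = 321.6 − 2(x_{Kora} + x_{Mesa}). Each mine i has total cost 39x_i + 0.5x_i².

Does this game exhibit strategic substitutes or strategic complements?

Mine Kora's profit: π = x_{Kora}(321.6 − 2(x_{Kora} + x_{Mesa})) − 39x_{Kora} − 0.5x_{Kora}².
∂π/∂x_{Kora} = 282.6 − 5x_{Kora} − 2x_{Mesa} = 0, so x_{Kora} = 56.52 − 0.4x_{Mesa}.
The best-response slope dx_{Kora}/dx_{Mesa} = −0.4 < 0: the reaction function is downward-sloping, so the choices are strategic substitutes.

strategic substitutes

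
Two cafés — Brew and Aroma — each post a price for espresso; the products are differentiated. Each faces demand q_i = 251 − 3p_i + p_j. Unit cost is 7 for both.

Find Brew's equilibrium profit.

Brew's profit: π = (p_{Brew} − 7)(251 − 3p_{Brew} + p_{Aroma}).
∂π/∂p_{Brew} = 272 − 6p_{Brew} + p_{Aroma} = 0 ⇒ p_{Brew} = 136/3 + (1/6)p_{Aroma}.
The game is symmetric, so in equilibrium p_{Aroma} = p_{Brew}: the reaction function gives (5/6)p_{Brew} = 136/3, hence p_{Brew} = 54.4.
q_{Brew} = 251 − 3·54.4 + 54.4 = 142.2.
Profit = (54.4 − 7)·142.2 = 6740.28.

6740.28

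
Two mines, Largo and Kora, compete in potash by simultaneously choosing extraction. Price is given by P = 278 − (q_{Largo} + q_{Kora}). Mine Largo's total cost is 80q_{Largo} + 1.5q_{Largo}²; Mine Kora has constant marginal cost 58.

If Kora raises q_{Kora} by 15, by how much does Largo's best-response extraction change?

-3

Mine Largo's profit: π = q_{Largo}(278 − (q_{Largo} + q_{Kora})) − 80q_{Largo} − 1.5q_{Largo}².
∂π/∂q_{Largo} = 198 − 5q_{Largo} − q_{Kora} = 0, so q_{Largo} = 39.6 − 0.2q_{Kora}.
The reaction-function slope is −0.2, so a 15-unit rise in q_{Kora} moves q_{Largo} by −0.2 × 15 = −3. Largo's best response falls — the actions are strategic substitutes.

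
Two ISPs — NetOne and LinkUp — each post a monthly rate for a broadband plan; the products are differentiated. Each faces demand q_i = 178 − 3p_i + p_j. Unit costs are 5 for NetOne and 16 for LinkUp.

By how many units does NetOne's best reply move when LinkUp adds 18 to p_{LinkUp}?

3

NetOne's profit: π = (p_{NetOne} − 5)(178 − 3p_{NetOne} + p_{LinkUp}).
∂π/∂p_{NetOne} = 193 − 6p_{NetOne} + p_{LinkUp} = 0 ⇒ p_{NetOne} = 193/6 + (1/6)p_{LinkUp}.
The reaction-function slope is 1/6, so an 18-unit rise in p_{LinkUp} moves p_{NetOne} by 1/6 × 18 = 3. NetOne's best response rises — the actions are strategic complements.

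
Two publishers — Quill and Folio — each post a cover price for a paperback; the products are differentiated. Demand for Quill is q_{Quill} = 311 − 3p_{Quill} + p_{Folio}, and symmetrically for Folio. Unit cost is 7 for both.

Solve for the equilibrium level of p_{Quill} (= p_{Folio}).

66.4

Quill's profit: π = (p_{Quill} − 7)(311 − 3p_{Quill} + p_{Folio}).
∂π/∂p_{Quill} = 332 − 6p_{Quill} + p_{Folio} = 0 ⇒ p_{Quill} = 166/3 + (1/6)p_{Folio}.
By symmetry p_{Folio} = p_{Quill}; substituting into the reaction function, (5/6)p_{Quill} = 166/3 and p_{Quill} = 66.4.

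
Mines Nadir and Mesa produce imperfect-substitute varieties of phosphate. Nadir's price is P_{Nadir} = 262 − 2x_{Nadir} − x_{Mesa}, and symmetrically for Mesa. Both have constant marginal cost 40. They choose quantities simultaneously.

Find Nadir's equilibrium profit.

3942.72

Mine Nadir's profit: π = x_{Nadir}(262 − 2x_{Nadir} − x_{Mesa}) − 40x_{Nadir}.
∂π/∂x_{Nadir} = 222 − 4x_{Nadir} − x_{Mesa} = 0 ⇒ x_{Nadir} = 55.5 − 0.25x_{Mesa}.
Setting x_{Nadir} = x_{Mesa} in the reaction function: x_{Nadir} = 55.5 − 0.25x_{Nadir}, so x_{Nadir} = 55.5 / 1.25 = 44.4.
P_{Nadir} = 262 − 2·44.4 − 44.4 = 128.8.
Profit = (128.8 − 40)·44.4 = 3942.72.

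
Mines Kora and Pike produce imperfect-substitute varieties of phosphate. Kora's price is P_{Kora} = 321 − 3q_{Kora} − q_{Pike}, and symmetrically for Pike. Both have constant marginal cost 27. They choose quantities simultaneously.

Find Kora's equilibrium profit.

5292

Mine Kora's profit: π = q_{Kora}(321 − 3q_{Kora} − q_{Pike}) − 27q_{Kora}.
∂π/∂q_{Kora} = 294 − 6q_{Kora} − q_{Pike} = 0 ⇒ q_{Kora} = 49 − (1/6)q_{Pike}.
Setting q_{Kora} = q_{Pike} in the reaction function: q_{Kora} = 49 − (1/6)q_{Kora}, so q_{Kora} = 49 / (7/6) = 42.
P_{Kora} = 321 − 3·42 − 42 = 153.
Profit = (153 − 27)·42 = 5292.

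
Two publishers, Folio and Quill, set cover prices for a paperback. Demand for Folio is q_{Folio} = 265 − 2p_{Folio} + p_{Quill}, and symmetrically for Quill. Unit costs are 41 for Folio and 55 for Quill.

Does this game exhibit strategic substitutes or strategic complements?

strategic complements

Folio's profit: π = (p_{Folio} − 41)(265 − 2p_{Folio} + p_{Quill}).
∂π/∂p_{Folio} = 347 − 4p_{Folio} + p_{Quill} = 0 ⇒ p_{Folio} = 86.75 + 0.25p_{Quill}.
The best-response slope dp_{Folio}/dp_{Quill} = 0.25 > 0: the reaction function is upward-sloping, so the choices are strategic complements.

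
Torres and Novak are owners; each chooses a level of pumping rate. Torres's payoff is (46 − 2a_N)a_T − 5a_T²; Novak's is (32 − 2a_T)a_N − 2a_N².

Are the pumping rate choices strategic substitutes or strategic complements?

Expanding Torres's payoff: 46a_T − 2a_Na_T − 5a_T².
∂π/∂a_T = 46 − 2a_N − 10a_T = 0, so a_T = 4.6 − 0.2a_N.
The best-response slope da_T/da_N = −0.2 < 0: the reaction function is downward-sloping, so the choices are strategic substitutes.

strategic substitutes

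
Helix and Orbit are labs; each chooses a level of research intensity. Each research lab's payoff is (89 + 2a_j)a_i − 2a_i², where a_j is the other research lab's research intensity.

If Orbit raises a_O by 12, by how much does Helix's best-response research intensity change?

6

Helix's payoff is (89 + 2a_O)a_H − 2a_H².
∂π/∂a_H = 89 + 2a_O − 4a_H = 0, so a_H = 22.25 + 0.5a_O.
The reaction-function slope is 0.5, so a 12-unit rise in a_O moves a_H by 0.5 × 12 = 6. Helix's best response rises — the actions are strategic complements.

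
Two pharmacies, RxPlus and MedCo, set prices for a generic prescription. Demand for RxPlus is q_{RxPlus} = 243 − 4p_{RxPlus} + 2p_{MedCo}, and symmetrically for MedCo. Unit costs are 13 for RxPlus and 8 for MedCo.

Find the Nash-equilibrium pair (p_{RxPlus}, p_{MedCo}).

RxPlus's profit: π = (p_{RxPlus} − 13)(243 − 4p_{RxPlus} + 2p_{MedCo}).
∂π/∂p_{RxPlus} = 295 − 8p_{RxPlus} + 2p_{MedCo} = 0 ⇒ p_{RxPlus} = 36.875 + 0.25p_{MedCo}.
Similarly p_{MedCo} = 34.375 + 0.25p_{RxPlus}.
Plugging p_{MedCo} into RxPlus's best response: p_{RxPlus} = 36.875 + 0.25(34.375 + 0.25p_{RxPlus}) ⇒ 0.9375p_{RxPlus} = 1455/32, so p_{RxPlus} = 48.5.
Then p_{MedCo} = 34.375 + 0.25·48.5 = 46.5.

48.5, 46.5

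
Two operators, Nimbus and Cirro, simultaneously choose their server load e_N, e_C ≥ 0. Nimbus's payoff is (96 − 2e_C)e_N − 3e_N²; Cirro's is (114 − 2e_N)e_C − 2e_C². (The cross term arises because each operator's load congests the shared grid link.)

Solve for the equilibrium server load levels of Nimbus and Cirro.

Expanding Nimbus's payoff: 96e_N − 2e_Ce_N − 3e_N².
∂π/∂e_N = 96 − 2e_C − 6e_N = 0, so e_N = 16 − (1/3)e_C.
Likewise for Cirro: e_C = 28.5 − 0.5e_N.
Solving the two reaction functions simultaneously: (1 − (−1/3)(−0.5))e_N = 16 − (1/3)·28.5, so (5/6)e_N = 6.5 and e_N = 7.8.
Then e_C = 28.5 − 0.5·7.8 = 24.6.

7.8, 24.6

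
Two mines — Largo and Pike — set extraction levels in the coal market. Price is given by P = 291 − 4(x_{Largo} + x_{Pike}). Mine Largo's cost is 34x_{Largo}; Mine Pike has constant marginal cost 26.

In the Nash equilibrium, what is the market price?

117

Mine Largo's profit: π = x_{Largo}(291 − 4(x_{Largo} + x_{Pike})) − 34x_{Largo}.
∂π/∂x_{Largo} = 257 − 8x_{Largo} − 4x_{Pike} = 0, so x_{Largo} = 32.125 − 0.5x_{Pike}.
By the same steps for Pike: x_{Pike} = 33.125 − 0.5x_{Largo}.
Substituting the second reaction function into the first: x_{Largo} = 32.125 − 0.5(33.125 − 0.5x_{Largo}), which gives 0.75x_{Largo} = 15.5625 ⇒ x_{Largo} = 20.75.
Then x_{Pike} = 33.125 − 0.5·20.75 = 22.75.
Equilibrium price: P = 291 − 4·43.5 = 117.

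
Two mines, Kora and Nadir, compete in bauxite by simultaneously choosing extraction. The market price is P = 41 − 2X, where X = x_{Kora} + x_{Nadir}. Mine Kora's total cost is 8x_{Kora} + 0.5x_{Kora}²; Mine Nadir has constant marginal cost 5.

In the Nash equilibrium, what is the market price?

Mine Kora's profit: π = x_{Kora}(41 − 2(x_{Kora} + x_{Nadir})) − 8x_{Kora} − 0.5x_{Kora}².
∂π/∂x_{Kora} = 33 − 5x_{Kora} − 2x_{Nadir} = 0, so x_{Kora} = 6.6 − 0.4x_{Nadir}.
For Nadir: ∂π/∂x_{Nadir} = 36 − 4x_{Nadir} − 2x_{Kora} = 0 ⇒ x_{Nadir} = 9 − 0.5x_{Kora}.
Substituting the second reaction function into the first: x_{Kora} = 6.6 − 0.4(9 − 0.5x_{Kora}), which gives 0.8x_{Kora} = 3 ⇒ x_{Kora} = 3.75.
Then x_{Nadir} = 9 − 0.5·3.75 = 7.125.
Equilibrium price: P = 41 − 2·10.875 = 19.25.

19.25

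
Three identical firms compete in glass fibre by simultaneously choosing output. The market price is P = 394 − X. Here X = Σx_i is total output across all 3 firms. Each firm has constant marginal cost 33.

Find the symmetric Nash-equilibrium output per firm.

A representative firm's profit is π_i = x_i(394 − X) − 33x_i, with X = x_i + Σ_{j≠i} x_j.
First-order condition: 361 − 2x_i − Σ_{j≠i} x_j = 0.
In a symmetric equilibrium every firm chooses the same x, so Σ_{j≠i} x_j = 2x. The condition becomes 361 − 4x = 0, giving x = 361/4 = 90.25.

90.25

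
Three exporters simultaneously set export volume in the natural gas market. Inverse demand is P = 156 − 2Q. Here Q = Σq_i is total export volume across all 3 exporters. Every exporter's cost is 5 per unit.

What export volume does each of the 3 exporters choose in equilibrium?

18.875

A representative exporter's profit is π_i = q_i(156 − 2Q) − 5q_i, with Q = q_i + Σ_{j≠i} q_j.
First-order condition: 151 − 4q_i − 2Σ_{j≠i} q_j = 0.
Imposing symmetry (q_j = q for all j) turns Σ_{j≠i} q_j into 2q, so 151 = 8q and q = 18.875.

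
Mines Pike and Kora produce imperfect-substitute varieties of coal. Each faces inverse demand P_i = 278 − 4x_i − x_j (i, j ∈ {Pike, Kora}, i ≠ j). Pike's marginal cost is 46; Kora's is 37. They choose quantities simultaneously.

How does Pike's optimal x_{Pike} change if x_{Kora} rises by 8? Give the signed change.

-1

Mine Pike's profit: π = x_{Pike}(278 − 4x_{Pike} − x_{Kora}) − 46x_{Pike}.
∂π/∂x_{Pike} = 232 − 8x_{Pike} − x_{Kora} = 0 ⇒ x_{Pike} = 29 − 0.125x_{Kora}.
The reaction-function slope is −0.125, so an 8-unit rise in x_{Kora} moves x_{Pike} by −0.125 × 8 = −1. Pike's best response falls — the actions are strategic substitutes.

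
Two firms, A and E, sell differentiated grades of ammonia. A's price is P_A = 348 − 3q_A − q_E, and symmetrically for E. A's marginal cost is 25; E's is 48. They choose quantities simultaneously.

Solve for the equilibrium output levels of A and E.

46.8, 42.2

Firm A's profit: π = q_A(348 − 3q_A − q_E) − 25q_A.
∂π/∂q_A = 323 − 6q_A − q_E = 0 ⇒ q_A = 323/6 − (1/6)q_E.
Similarly q_E = 50 − (1/6)q_A.
Substituting the second reaction function into the first: q_A = 323/6 − (1/6)(50 − (1/6)q_A), which gives (35/36)q_A = 45.5 ⇒ q_A = 46.8.
Then q_E = 50 − (1/6)·46.8 = 42.2.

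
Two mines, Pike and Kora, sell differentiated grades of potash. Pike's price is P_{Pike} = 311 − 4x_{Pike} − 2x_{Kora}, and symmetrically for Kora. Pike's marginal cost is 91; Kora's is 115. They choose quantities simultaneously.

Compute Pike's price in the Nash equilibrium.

Mine Pike's profit: π = x_{Pike}(311 − 4x_{Pike} − 2x_{Kora}) − 91x_{Pike}.
∂π/∂x_{Pike} = 220 − 8x_{Pike} − 2x_{Kora} = 0 ⇒ x_{Pike} = 27.5 − 0.25x_{Kora}.
Similarly x_{Kora} = 24.5 − 0.25x_{Pike}.
Plugging x_{Kora} into Pike's best response: x_{Pike} = 27.5 − 0.25(24.5 − 0.25x_{Pike}) ⇒ 0.9375x_{Pike} = 21.375, so x_{Pike} = 22.8.
Then x_{Kora} = 24.5 − 0.25·22.8 = 18.8.
P_{Pike} = 311 − 4·22.8 − 2·18.8 = 182.2.

182.2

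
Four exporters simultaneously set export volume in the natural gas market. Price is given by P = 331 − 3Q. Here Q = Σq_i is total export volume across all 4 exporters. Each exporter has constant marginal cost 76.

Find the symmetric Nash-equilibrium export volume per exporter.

A representative exporter's profit is π_i = q_i(331 − 3Q) − 76q_i, with Q = q_i + Σ_{j≠i} q_j.
First-order condition: 255 − 6q_i − 3Σ_{j≠i} q_j = 0.
With identical exporters, set every q_j = q: then 255 − 6q − 9q = 0, i.e. q = 255/15 = 17.

17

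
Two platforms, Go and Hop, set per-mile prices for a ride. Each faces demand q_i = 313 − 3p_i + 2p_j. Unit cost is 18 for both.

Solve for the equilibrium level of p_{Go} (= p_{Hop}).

91.75

Go's profit: π = (p_{Go} − 18)(313 − 3p_{Go} + 2p_{Hop}).
∂π/∂p_{Go} = 367 − 6p_{Go} + 2p_{Hop} = 0 ⇒ p_{Go} = 367/6 + (1/3)p_{Hop}.
The game is symmetric, so in equilibrium p_{Hop} = p_{Go}: the reaction function gives (2/3)p_{Go} = 367/6, hence p_{Go} = 91.75.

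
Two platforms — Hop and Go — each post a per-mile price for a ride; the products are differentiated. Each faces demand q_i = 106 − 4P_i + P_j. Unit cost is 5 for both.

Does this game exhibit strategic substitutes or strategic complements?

Hop's profit: π = (P_{Hop} − 5)(106 − 4P_{Hop} + P_{Go}).
∂π/∂P_{Hop} = 126 − 8P_{Hop} + P_{Go} = 0 ⇒ P_{Hop} = 15.75 + 0.125P_{Go}.
The best-response slope dP_{Hop}/dP_{Go} = 0.125 > 0: the reaction function is upward-sloping, so the choices are strategic complements.

strategic complements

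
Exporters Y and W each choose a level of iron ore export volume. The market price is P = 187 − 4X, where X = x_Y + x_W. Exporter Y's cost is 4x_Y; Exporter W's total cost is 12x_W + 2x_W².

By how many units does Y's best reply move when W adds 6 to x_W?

-3

Exporter Y's profit: π = x_Y(187 − 4(x_Y + x_W)) − 4x_Y.
∂π/∂x_Y = 183 − 8x_Y − 4x_W = 0, so x_Y = 22.875 − 0.5x_W.
The reaction-function slope is −0.5, so a 6-unit rise in x_W moves x_Y by −0.5 × 6 = −3. Y's best response falls — the actions are strategic substitutes.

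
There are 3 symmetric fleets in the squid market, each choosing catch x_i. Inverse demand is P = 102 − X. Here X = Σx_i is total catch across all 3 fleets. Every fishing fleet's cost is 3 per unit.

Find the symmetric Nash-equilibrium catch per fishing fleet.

A representative fishing fleet's profit is π_i = x_i(102 − X) − 3x_i, with X = x_i + Σ_{j≠i} x_j.
First-order condition: 99 − 2x_i − Σ_{j≠i} x_j = 0.
Imposing symmetry (x_j = x for all j) turns Σ_{j≠i} x_j into 2x, so 99 = 4x and x = 24.75.

24.75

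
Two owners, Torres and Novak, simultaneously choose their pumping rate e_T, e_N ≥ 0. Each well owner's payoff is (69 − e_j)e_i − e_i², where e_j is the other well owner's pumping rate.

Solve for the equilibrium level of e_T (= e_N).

Torres's payoff is (69 − e_N)e_T − e_T².
∂π/∂e_T = 69 − e_N − 2e_T = 0, so e_T = 34.5 − 0.5e_N.
By symmetry e_N = e_T; substituting into the reaction function, 1.5e_T = 34.5 and e_T = 23.

23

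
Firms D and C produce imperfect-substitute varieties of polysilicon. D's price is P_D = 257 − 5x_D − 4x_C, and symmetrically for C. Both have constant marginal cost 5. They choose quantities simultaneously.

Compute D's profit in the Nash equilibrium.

Firm D's profit: π = x_D(257 − 5x_D − 4x_C) − 5x_D.
∂π/∂x_D = 252 − 10x_D − 4x_C = 0 ⇒ x_D = 25.2 − 0.4x_C.
By symmetry x_C = x_D; substituting into the reaction function, 1.4x_D = 25.2 and x_D = 18.
P_D = 257 − 5·18 − 4·18 = 95.
Profit = (95 − 5)·18 = 1620.

1620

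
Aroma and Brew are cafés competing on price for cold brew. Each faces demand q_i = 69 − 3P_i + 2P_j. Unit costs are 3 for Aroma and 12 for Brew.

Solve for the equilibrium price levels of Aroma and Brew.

21.1875, 24.5625

Aroma's profit: π = (P_{Aroma} − 3)(69 − 3P_{Aroma} + 2P_{Brew}).
∂π/∂P_{Aroma} = 78 − 6P_{Aroma} + 2P_{Brew} = 0 ⇒ P_{Aroma} = 13 + (1/3)P_{Brew}.
Similarly P_{Brew} = 17.5 + (1/3)P_{Aroma}.
Solving the two reaction functions simultaneously: (1 − (1/3)(1/3))P_{Aroma} = 13 + (1/3)·17.5, so (8/9)P_{Aroma} = 113/6 and P_{Aroma} = 21.1875.
Then P_{Brew} = 17.5 + (1/3)·21.1875 = 24.5625.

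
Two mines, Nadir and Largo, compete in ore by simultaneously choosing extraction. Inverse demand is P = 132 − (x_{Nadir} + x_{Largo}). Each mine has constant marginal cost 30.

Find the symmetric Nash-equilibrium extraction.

Mine Nadir's profit: π = x_{Nadir}(132 − (x_{Nadir} + x_{Largo})) − 30x_{Nadir}.
∂π/∂x_{Nadir} = 102 − 2x_{Nadir} − x_{Largo} = 0, so x_{Nadir} = 51 − 0.5x_{Largo}.
The game is symmetric, so in equilibrium x_{Largo} = x_{Nadir}: the reaction function gives 1.5x_{Nadir} = 51, hence x_{Nadir} = 34.

34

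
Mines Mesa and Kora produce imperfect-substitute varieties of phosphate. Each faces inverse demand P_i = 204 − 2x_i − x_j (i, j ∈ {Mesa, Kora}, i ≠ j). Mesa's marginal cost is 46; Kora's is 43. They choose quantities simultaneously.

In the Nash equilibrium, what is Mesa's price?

108.8

Mine Mesa's profit: π = x_{Mesa}(204 − 2x_{Mesa} − x_{Kora}) − 46x_{Mesa}.
∂π/∂x_{Mesa} = 158 − 4x_{Mesa} − x_{Kora} = 0 ⇒ x_{Mesa} = 39.5 − 0.25x_{Kora}.
Similarly x_{Kora} = 40.25 − 0.25x_{Mesa}.
Solving the two reaction functions simultaneously: (1 − (−0.25)(−0.25))x_{Mesa} = 39.5 − 0.25·40.25, so 0.9375x_{Mesa} = 29.4375 and x_{Mesa} = 31.4.
Then x_{Kora} = 40.25 − 0.25·31.4 = 32.4.
P_{Mesa} = 204 − 2·31.4 − 32.4 = 108.8.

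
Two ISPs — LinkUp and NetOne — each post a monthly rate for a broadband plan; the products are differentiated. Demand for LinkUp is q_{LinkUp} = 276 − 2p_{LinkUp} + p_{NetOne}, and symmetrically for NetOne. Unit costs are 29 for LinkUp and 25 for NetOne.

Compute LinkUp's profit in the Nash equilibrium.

13382.48

LinkUp's profit: π = (p_{LinkUp} − 29)(276 − 2p_{LinkUp} + p_{NetOne}).
∂π/∂p_{LinkUp} = 334 − 4p_{LinkUp} + p_{NetOne} = 0 ⇒ p_{LinkUp} = 83.5 + 0.25p_{NetOne}.
Similarly p_{NetOne} = 81.5 + 0.25p_{LinkUp}.
Solving the two reaction functions simultaneously: (1 − (0.25)(0.25))p_{LinkUp} = 83.5 + 0.25·81.5, so 0.9375p_{LinkUp} = 103.875 and p_{LinkUp} = 110.8.
Then p_{NetOne} = 81.5 + 0.25·110.8 = 109.2.
q_{LinkUp} = 276 − 2·110.8 + 109.2 = 163.6.
Profit = (110.8 − 29)·163.6 = 13382.48.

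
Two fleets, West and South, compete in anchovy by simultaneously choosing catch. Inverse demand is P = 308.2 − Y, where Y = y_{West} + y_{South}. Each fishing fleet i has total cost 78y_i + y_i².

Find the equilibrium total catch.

92.08

Fishing fleet West's profit: π = y_{West}(308.2 − (y_{West} + y_{South})) − 78y_{West} − y_{West}².
∂π/∂y_{West} = 230.2 − 4y_{West} − y_{South} = 0, so y_{West} = 57.55 − 0.25y_{South}.
The game is symmetric, so in equilibrium y_{South} = y_{West}: the reaction function gives 1.25y_{West} = 57.55, hence y_{West} = 46.04.
Total catch: 46.04 + 46.04 = 92.08.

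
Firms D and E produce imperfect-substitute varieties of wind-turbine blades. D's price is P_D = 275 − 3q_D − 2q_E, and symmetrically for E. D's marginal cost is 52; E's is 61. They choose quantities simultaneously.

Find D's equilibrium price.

Firm D's profit: π = q_D(275 − 3q_D − 2q_E) − 52q_D.
∂π/∂q_D = 223 − 6q_D − 2q_E = 0 ⇒ q_D = 223/6 − (1/3)q_E.
Similarly q_E = 107/3 − (1/3)q_D.
Solving the two reaction functions simultaneously: (1 − (−1/3)(−1/3))q_D = 223/6 − (1/3)·(107/3), so (8/9)q_D = 455/18 and q_D = 28.4375.
Then q_E = 107/3 − (1/3)·28.4375 = 26.1875.
P_D = 275 − 3·28.4375 − 2·26.1875 = 137.3125.

137.3125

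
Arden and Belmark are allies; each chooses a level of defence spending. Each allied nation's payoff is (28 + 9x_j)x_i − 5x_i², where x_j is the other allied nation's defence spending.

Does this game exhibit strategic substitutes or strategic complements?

strategic complements

Arden's payoff is (28 + 9x_B)x_A − 5x_A².
∂π/∂x_A = 28 + 9x_B − 10x_A = 0, so x_A = 2.8 + 0.9x_B.
The best-response slope dx_A/dx_B = 0.9 > 0: the reaction function is upward-sloping, so the choices are strategic complements.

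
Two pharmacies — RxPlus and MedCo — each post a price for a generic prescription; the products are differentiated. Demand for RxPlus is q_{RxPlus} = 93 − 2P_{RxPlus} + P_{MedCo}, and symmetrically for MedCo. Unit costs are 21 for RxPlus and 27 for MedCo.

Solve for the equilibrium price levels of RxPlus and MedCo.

45.8, 48.2

RxPlus's profit: π = (P_{RxPlus} − 21)(93 − 2P_{RxPlus} + P_{MedCo}).
∂π/∂P_{RxPlus} = 135 − 4P_{RxPlus} + P_{MedCo} = 0 ⇒ P_{RxPlus} = 33.75 + 0.25P_{MedCo}.
Similarly P_{MedCo} = 36.75 + 0.25P_{RxPlus}.
Plugging P_{MedCo} into RxPlus's best response: P_{RxPlus} = 33.75 + 0.25(36.75 + 0.25P_{RxPlus}) ⇒ 0.9375P_{RxPlus} = 42.9375, so P_{RxPlus} = 45.8.
Then P_{MedCo} = 36.75 + 0.25·45.8 = 48.2.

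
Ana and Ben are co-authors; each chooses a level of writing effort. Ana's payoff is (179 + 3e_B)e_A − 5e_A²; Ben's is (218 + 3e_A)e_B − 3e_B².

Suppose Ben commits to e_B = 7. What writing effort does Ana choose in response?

Expanding Ana's payoff: 179e_A + 3e_Be_A − 5e_A².
∂π/∂e_A = 179 + 3e_B − 10e_A = 0, so e_A = 17.9 + 0.3e_B.
At e_B = 7: e_A = 17.9 + 0.3·7 = 20.

20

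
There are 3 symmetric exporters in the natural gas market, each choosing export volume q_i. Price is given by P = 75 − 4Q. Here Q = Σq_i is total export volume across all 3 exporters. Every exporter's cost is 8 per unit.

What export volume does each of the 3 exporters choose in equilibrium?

4.1875

A representative exporter's profit is π_i = q_i(75 − 4Q) − 8q_i, with Q = q_i + Σ_{j≠i} q_j.
First-order condition: 67 − 8q_i − 4Σ_{j≠i} q_j = 0.
Imposing symmetry (q_j = q for all j) turns Σ_{j≠i} q_j into 2q, so 67 = 16q and q = 4.1875.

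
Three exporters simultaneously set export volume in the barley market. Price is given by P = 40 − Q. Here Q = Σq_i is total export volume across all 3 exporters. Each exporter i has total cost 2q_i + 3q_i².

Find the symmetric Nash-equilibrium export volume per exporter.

A representative exporter's profit is π_i = q_i(40 − Q) − 2q_i − 3q_i², with Q = q_i + Σ_{j≠i} q_j.
First-order condition: 38 − 8q_i − Σ_{j≠i} q_j = 0.
In a symmetric equilibrium every exporter chooses the same q, so Σ_{j≠i} q_j = 2q. The condition becomes 38 − 10q = 0, giving q = 38/10 = 3.8.

3.8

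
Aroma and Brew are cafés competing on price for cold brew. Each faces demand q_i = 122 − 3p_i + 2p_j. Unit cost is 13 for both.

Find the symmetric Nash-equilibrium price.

Aroma's profit: π = (p_{Aroma} − 13)(122 − 3p_{Aroma} + 2p_{Brew}).
∂π/∂p_{Aroma} = 161 − 6p_{Aroma} + 2p_{Brew} = 0 ⇒ p_{Aroma} = 161/6 + (1/3)p_{Brew}.
The game is symmetric, so in equilibrium p_{Brew} = p_{Aroma}: the reaction function gives (2/3)p_{Aroma} = 161/6, hence p_{Aroma} = 40.25.

40.25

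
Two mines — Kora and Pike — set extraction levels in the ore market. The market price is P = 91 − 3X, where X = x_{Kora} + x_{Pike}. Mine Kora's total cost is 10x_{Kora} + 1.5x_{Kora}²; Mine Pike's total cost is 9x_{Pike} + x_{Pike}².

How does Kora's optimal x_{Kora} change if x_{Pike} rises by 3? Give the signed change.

Mine Kora's profit: π = x_{Kora}(91 − 3(x_{Kora} + x_{Pike})) − 10x_{Kora} − 1.5x_{Kora}².
∂π/∂x_{Kora} = 81 − 9x_{Kora} − 3x_{Pike} = 0, so x_{Kora} = 9 − (1/3)x_{Pike}.
The reaction-function slope is −1/3, so a 3-unit rise in x_{Pike} moves x_{Kora} by −1/3 × 3 = −1. Kora's best response falls — the actions are strategic substitutes.

-1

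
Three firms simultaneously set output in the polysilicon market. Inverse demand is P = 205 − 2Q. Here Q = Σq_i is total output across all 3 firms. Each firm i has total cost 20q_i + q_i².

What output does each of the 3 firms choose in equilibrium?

18.5

A representative firm's profit is π_i = q_i(205 − 2Q) − 20q_i − q_i², with Q = q_i + Σ_{j≠i} q_j.
First-order condition: 185 − 6q_i − 2Σ_{j≠i} q_j = 0.
With identical firms, set every q_j = q: then 185 − 6q − 4q = 0, i.e. q = 185/10 = 18.5.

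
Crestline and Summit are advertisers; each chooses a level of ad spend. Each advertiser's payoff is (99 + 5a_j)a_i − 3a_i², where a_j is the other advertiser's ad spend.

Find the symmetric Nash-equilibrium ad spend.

99

Crestline's payoff is (99 + 5a_S)a_C − 3a_C².
∂π/∂a_C = 99 + 5a_S − 6a_C = 0, so a_C = 16.5 + (5/6)a_S.
By symmetry a_S = a_C; substituting into the reaction function, (1/6)a_C = 16.5 and a_C = 99.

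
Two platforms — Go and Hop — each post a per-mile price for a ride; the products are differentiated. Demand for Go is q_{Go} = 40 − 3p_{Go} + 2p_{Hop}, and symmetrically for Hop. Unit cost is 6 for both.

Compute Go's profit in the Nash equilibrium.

Go's profit: π = (p_{Go} − 6)(40 − 3p_{Go} + 2p_{Hop}).
∂π/∂p_{Go} = 58 − 6p_{Go} + 2p_{Hop} = 0 ⇒ p_{Go} = 29/3 + (1/3)p_{Hop}.
By symmetry p_{Hop} = p_{Go}; substituting into the reaction function, (2/3)p_{Go} = 29/3 and p_{Go} = 14.5.
q_{Go} = 40 − 3·14.5 + 2·14.5 = 25.5.
Profit = (14.5 − 6)·25.5 = 216.75.

216.75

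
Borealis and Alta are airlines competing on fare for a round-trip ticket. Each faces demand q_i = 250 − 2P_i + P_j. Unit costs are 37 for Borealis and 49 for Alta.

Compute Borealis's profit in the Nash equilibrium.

Borealis's profit: π = (P_{Borealis} − 37)(250 − 2P_{Borealis} + P_{Alta}).
∂π/∂P_{Borealis} = 324 − 4P_{Borealis} + P_{Alta} = 0 ⇒ P_{Borealis} = 81 + 0.25P_{Alta}.
Similarly P_{Alta} = 87 + 0.25P_{Borealis}.
Solving the two reaction functions simultaneously: (1 − (0.25)(0.25))P_{Borealis} = 81 + 0.25·87, so 0.9375P_{Borealis} = 102.75 and P_{Borealis} = 109.6.
Then P_{Alta} = 87 + 0.25·109.6 = 114.4.
q_{Borealis} = 250 − 2·109.6 + 114.4 = 145.2.
Profit = (109.6 − 37)·145.2 = 10541.52.

10541.52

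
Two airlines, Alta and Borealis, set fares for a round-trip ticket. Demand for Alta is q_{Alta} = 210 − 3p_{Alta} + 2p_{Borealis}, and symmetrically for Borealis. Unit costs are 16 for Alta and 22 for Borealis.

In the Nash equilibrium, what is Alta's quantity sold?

148.875

Alta's profit: π = (p_{Alta} − 16)(210 − 3p_{Alta} + 2p_{Borealis}).
∂π/∂p_{Alta} = 258 − 6p_{Alta} + 2p_{Borealis} = 0 ⇒ p_{Alta} = 43 + (1/3)p_{Borealis}.
Similarly p_{Borealis} = 46 + (1/3)p_{Alta}.
Substituting the second reaction function into the first: p_{Alta} = 43 + (1/3)(46 + (1/3)p_{Alta}), which gives (8/9)p_{Alta} = 175/3 ⇒ p_{Alta} = 65.625.
Then p_{Borealis} = 46 + (1/3)·65.625 = 67.875.
q_{Alta} = 210 − 3·65.625 + 2·67.875 = 148.875.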